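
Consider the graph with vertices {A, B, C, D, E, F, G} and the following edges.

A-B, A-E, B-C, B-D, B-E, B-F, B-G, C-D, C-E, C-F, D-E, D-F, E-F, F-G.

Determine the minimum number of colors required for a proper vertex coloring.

5

B, C, D, E, F are mutually adjacent (a clique of size 5), so at least 5 colors are needed.
A valid assignment using 5 colors: A=2, B=1, C=5, D=4, E=3, F=2, G=3. No two adjacent vertices share a color.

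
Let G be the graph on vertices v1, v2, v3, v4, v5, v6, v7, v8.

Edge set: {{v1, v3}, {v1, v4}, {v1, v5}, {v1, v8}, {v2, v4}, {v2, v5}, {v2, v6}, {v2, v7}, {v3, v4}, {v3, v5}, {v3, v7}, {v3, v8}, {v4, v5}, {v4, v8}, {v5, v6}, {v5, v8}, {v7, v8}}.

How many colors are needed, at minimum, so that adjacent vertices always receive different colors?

v1, v3, v4, v5, v8 are mutually adjacent (a clique of size 5), so at least 5 colors are needed.
One proper 5-coloring: v1=P, v2=B, v3=B, v4=Y, v5=R, v6=G, v7=R, v8=G. Each edge has distinct colors on its endpoints.

5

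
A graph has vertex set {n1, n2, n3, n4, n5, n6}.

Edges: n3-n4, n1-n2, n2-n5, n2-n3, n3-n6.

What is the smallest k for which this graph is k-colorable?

2

n1 and n2 are adjacent, so at least 2 colors are needed.
One proper 2-coloring: n1=2, n2=1, n3=2, n4=1, n5=2, n6=1. Every edge joins two different colors.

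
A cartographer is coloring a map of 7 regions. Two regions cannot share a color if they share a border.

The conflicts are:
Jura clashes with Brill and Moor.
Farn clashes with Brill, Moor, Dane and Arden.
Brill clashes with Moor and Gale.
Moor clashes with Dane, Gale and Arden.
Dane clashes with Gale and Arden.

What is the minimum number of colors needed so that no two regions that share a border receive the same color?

Farn, Moor, Dane, Arden pairwise conflict, so at least 4 colors are needed.
4 colors suffice: color 1 → {Moor}; color 2 → {Brill, Dane}; color 3 → {Jura, Farn, Gale}; color 4 → {Arden}. Each listed conflict is separated.

4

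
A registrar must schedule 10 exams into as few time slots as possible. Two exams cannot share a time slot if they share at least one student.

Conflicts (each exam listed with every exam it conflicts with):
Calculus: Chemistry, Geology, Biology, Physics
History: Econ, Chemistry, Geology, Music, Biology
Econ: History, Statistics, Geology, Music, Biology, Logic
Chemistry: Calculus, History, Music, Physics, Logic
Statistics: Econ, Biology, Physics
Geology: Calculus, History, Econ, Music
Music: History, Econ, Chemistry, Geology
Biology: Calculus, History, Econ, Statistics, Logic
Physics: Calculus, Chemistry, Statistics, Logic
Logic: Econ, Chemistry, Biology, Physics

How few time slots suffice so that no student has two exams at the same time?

4

History, Econ, Geology, Music pairwise conflict, so at least 4 time slots are needed.
4 time slots suffice: time slot 1 → {Econ, Chemistry}; time slot 2 → {Geology, Biology, Physics}; time slot 3 → {Calculus, History, Statistics, Logic}; time slot 4 → {Music}. Every pair that conflicts lands in different time slots.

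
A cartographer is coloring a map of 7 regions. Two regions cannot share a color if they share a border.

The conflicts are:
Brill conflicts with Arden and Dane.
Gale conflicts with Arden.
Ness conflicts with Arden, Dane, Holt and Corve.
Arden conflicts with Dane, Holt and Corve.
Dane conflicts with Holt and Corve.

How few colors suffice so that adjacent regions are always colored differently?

4

Ness, Arden, Dane, Corve are mutually in conflict, so at least 4 colors are needed.
4 colors suffice: color 1 → {Arden}; color 2 → {Gale, Dane}; color 3 → {Brill, Ness}; color 4 → {Holt, Corve}. Each listed conflict is separated.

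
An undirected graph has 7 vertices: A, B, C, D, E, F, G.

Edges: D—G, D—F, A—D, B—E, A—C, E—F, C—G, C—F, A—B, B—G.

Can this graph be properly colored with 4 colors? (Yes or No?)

The chromatic number is 3. The cycle E-F-D-A-B-E has odd length 5, so it cannot be 2-colored; at least 3 colors are needed.
3 colors suffice: color red → {B, C, D}; color blue → {A, F, G}; color green → {E}.
Since 4 ≥ 3, a proper 4-coloring certainly exists.

Yes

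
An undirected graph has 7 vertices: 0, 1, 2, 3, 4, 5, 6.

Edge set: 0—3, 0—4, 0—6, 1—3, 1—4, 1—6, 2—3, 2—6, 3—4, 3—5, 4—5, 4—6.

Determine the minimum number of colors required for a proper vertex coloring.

3

1, 3, 4 are mutually adjacent, so at least 3 colors are needed.
3 colors suffice: color a → {2, 4}; color b → {3, 6}; color c → {0, 1, 5}. Every edge joins two different colors.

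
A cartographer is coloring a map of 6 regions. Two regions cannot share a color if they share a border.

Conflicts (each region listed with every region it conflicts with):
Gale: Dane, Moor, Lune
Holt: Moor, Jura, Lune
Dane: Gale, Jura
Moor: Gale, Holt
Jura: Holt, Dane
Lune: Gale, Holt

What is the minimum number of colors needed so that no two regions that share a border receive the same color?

3

The cycle Jura-Holt-Lune-Gale-Dane-Jura has odd length 5, so it cannot be 2-colored; at least 3 colors are needed.
3 colors suffice: color 1 → {Gale, Holt}; color 2 → {Moor, Jura, Lune}; color 3 → {Dane}. Each listed conflict is separated.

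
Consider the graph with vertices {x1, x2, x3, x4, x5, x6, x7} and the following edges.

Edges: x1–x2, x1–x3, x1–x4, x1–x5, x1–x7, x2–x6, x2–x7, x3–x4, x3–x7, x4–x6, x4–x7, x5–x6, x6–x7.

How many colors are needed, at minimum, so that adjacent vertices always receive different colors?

4

x1, x3, x4, x7 form a clique, so at least 4 colors are needed.
One proper 4-coloring: x1=1, x2=3, x3=4, x4=3, x5=2, x6=1, x7=2. Every edge joins two different colors.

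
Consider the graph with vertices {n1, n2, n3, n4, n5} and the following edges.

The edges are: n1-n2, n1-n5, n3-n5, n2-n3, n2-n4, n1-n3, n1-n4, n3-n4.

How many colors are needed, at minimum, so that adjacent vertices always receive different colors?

4

n1, n2, n3, n4 are pairwise adjacent (a clique of size 4), so at least 4 colors are needed.
One proper 4-coloring: n1=2, n2=4, n3=1, n4=3, n5=3. Each edge has distinct colors on its endpoints.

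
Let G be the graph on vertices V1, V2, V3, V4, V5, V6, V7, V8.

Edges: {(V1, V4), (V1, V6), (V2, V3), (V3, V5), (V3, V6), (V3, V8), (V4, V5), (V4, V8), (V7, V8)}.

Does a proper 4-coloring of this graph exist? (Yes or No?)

The chromatic number is 3. The cycle V4-V8-V3-V6-V1-V4 has odd length 5, so it cannot be 2-colored; at least 3 colors are needed.
One proper 3-coloring: V1=2, V2=2, V3=1, V4=1, V5=2, V6=3, V7=1, V8=2.
Since 4 ≥ 3, a proper 4-coloring certainly exists.

Yes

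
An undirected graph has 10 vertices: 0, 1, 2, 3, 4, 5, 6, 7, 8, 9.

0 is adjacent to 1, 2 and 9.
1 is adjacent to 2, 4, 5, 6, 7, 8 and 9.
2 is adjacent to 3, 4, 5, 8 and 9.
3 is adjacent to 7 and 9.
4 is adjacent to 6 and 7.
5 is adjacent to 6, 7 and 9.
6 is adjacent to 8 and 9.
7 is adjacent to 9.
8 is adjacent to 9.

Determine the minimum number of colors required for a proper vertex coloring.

4

1, 5, 7, 9 are pairwise adjacent (a clique of size 4), so at least 4 colors are needed.
One proper 4-coloring: 0=d, 1=a, 2=c, 3=a, 4=b, 5=d, 6=c, 7=c, 8=d, 9=b. Every edge joins two different colors.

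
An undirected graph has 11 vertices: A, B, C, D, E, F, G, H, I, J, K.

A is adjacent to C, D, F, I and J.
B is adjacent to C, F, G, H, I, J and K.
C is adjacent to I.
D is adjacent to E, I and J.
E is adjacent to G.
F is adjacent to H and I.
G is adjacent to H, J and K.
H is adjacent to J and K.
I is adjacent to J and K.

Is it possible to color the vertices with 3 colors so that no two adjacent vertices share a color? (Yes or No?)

B, G, H, J are mutually adjacent (a clique of size 4), so at least 4 colors are needed.
So 3 colors are not enough.

No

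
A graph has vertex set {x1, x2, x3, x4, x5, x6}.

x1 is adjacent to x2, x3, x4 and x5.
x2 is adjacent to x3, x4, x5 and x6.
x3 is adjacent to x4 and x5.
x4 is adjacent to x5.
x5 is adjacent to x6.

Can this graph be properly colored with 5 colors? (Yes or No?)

The chromatic number is 5. x1, x2, x3, x4, x5 are mutually adjacent (a clique of size 5), so at least 5 colors are needed.
5 colors suffice: x1=Y, x2=R, x3=G, x4=P, x5=B, x6=G.
That is already a proper 5-coloring.

Yes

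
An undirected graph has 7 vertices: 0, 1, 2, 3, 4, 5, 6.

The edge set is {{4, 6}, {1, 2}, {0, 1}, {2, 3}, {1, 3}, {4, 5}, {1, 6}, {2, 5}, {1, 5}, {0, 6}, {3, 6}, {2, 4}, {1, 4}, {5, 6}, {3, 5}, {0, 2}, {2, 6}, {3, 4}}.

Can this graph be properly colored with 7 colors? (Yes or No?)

The chromatic number is 6. 1, 2, 3, 4, 5, 6 form a clique, so at least 6 colors are needed.
6 colors suffice: color red → {2}; color blue → {6}; color green → {1}; color yellow → {0, 4}; color purple → {3}; color orange → {5}.
Since 7 ≥ 6, a proper 7-coloring certainly exists.

Yes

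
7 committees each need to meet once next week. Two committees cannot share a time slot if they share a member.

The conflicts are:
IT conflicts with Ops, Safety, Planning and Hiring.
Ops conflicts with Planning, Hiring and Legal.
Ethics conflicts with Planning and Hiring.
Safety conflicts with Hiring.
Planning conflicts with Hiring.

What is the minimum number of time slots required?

4

IT, Ops, Planning, Hiring all conflict with each other, so at least 4 time slots are needed.
Using 4 time slots: IT=2, Ops=3, Ethics=2, Safety=3, Planning=4, Hiring=1, Legal=1. No two conflicting committees share a time slot.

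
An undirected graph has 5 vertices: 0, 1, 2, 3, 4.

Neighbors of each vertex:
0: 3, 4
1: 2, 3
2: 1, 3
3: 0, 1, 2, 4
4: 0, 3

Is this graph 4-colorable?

The chromatic number is 3. 1, 2, 3 are pairwise adjacent, so at least 3 colors are needed.
3 colors suffice: color red → {3}; color blue → {2, 4}; color green → {0, 1}.
Since 4 ≥ 3, a proper 4-coloring certainly exists.

Yes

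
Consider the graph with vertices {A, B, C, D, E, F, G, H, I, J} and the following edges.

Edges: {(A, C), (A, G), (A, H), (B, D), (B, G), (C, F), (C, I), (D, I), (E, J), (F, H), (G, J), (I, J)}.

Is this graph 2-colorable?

No

The cycle B-G-J-I-D-B has odd length 5, so it cannot be 2-colored; at least 3 colors are needed.
So 2 colors are not enough.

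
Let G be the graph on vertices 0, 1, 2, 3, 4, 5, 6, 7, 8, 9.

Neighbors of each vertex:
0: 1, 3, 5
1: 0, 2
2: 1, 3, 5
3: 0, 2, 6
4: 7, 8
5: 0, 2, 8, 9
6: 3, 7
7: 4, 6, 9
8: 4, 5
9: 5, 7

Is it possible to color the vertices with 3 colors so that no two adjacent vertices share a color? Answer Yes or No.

The chromatic number is 3. The cycle 7-4-8-5-9-7 has odd length 5, so it cannot be 2-colored; at least 3 colors are needed.
3 colors suffice: 0=b, 1=a, 2=b, 3=a, 4=c, 5=a, 6=b, 7=a, 8=b, 9=b.
That is already a proper 3-coloring.

Yes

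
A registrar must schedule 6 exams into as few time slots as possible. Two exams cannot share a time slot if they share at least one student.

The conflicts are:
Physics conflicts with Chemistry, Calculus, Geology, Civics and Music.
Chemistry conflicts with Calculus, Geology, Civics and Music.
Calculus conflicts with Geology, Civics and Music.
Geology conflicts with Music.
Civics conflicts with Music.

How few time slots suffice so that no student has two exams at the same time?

5

Physics, Chemistry, Calculus, Civics, Music all conflict with each other, so at least 5 time slots are needed.
5 time slots suffice: Physics=1, Chemistry=3, Calculus=4, Geology=5, Civics=5, Music=2. Each listed conflict is separated.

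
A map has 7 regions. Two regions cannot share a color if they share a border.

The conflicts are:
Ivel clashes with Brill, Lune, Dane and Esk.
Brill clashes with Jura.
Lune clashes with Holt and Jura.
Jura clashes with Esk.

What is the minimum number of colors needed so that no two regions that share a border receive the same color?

Brill and Jura conflict, so at least 2 colors are needed.
2 colors suffice: Ivel=1, Brill=2, Lune=2, Dane=2, Holt=1, Jura=1, Esk=2. Every pair that conflicts lands in different colors.

2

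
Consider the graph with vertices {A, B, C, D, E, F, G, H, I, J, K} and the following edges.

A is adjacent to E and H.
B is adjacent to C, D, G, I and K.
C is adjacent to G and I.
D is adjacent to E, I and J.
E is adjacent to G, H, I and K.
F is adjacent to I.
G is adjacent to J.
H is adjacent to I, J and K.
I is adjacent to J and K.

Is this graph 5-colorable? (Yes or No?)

The chromatic number is 4. E, H, I, K are mutually adjacent (a clique of size 4), so at least 4 colors are needed.
A valid assignment using 4 colors: A=red, B=blue, C=green, D=green, E=blue, F=blue, G=red, H=green, I=red, J=blue, K=yellow.
Since 5 ≥ 4, a proper 5-coloring certainly exists.

Yes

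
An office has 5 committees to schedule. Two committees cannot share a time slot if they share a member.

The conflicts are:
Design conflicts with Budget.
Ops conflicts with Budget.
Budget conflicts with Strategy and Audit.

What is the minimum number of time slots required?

Budget and Audit conflict, so at least 2 time slots are needed.
2 time slots suffice: time slot 1 → {Budget}; time slot 2 → {Design, Ops, Strategy, Audit}. Each listed conflict is separated.

2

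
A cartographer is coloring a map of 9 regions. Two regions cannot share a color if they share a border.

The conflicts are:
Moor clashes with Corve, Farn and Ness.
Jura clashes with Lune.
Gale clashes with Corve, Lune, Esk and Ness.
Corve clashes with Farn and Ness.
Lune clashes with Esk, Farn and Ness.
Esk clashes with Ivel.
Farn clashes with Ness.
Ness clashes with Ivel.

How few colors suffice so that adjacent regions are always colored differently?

4

Moor, Corve, Farn, Ness all conflict with each other, so at least 4 colors are needed.
4 colors suffice: color 1 → {Jura, Esk, Ness}; color 2 → {Corve, Lune, Ivel}; color 3 → {Gale, Farn}; color 4 → {Moor}. No two conflicting regions share a color.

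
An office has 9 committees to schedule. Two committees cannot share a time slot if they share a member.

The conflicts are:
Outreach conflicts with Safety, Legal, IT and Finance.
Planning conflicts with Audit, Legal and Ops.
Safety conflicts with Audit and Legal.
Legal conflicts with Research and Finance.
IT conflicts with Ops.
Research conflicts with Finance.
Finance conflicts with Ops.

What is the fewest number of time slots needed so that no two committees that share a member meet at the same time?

Legal, Research, Finance are mutually in conflict, so at least 3 time slots are needed.
Using 3 time slots: Outreach=2, Planning=2, Safety=3, Audit=1, Legal=1, IT=3, Research=2, Finance=3, Ops=1. No two conflicting committees share a time slot.

3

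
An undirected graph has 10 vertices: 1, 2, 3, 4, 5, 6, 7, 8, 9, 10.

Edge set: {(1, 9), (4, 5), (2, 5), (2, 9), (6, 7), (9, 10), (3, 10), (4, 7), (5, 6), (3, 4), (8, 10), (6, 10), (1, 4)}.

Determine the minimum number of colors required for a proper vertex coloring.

The cycle 1-4-5-2-9-1 has odd length 5, so it cannot be 2-colored; at least 3 colors are needed.
3 colors suffice: color a → {2, 4, 10}; color b → {3, 5, 7, 8, 9}; color c → {1, 6}. No two adjacent vertices share a color.

3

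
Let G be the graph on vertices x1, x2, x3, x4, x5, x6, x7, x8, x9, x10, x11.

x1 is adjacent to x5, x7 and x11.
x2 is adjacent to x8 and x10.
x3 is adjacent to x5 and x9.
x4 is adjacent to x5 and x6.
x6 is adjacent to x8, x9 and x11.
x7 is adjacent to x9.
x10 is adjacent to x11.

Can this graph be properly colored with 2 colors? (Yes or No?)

The cycle x9-x6-x4-x5-x3-x9 has odd length 5, so it cannot be 2-colored; at least 3 colors are needed.
So 2 colors are not enough.

No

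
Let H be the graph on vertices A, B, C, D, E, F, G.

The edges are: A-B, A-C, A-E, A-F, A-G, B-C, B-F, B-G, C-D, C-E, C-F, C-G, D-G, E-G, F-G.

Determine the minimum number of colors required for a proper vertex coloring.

A, B, C, F, G are mutually adjacent (a clique of size 5), so at least 5 colors are needed.
5 colors suffice: A=3, B=5, C=1, D=3, E=4, F=4, G=2. Each edge has distinct colors on its endpoints.

5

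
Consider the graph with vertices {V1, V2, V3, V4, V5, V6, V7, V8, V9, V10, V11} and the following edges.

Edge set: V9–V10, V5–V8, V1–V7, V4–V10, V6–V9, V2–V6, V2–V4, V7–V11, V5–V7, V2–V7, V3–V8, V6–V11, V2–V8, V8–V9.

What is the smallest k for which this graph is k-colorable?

3

The cycle V4-V2-V8-V9-V10-V4 has odd length 5, so it cannot be 2-colored; at least 3 colors are needed.
One proper 3-coloring: V1=blue, V2=blue, V3=blue, V4=green, V5=blue, V6=red, V7=red, V8=red, V9=blue, V10=red, V11=blue. Each edge has distinct colors on its endpoints.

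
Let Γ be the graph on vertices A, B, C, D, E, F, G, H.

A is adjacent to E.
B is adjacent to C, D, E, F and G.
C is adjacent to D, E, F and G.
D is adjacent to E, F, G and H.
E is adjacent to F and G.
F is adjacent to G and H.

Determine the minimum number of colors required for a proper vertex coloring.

6

B, C, D, E, F, G form a clique, so at least 6 colors are needed.
A valid assignment using 6 colors: A=2, B=4, C=6, D=3, E=1, F=2, G=5, H=1. Every edge joins two different colors.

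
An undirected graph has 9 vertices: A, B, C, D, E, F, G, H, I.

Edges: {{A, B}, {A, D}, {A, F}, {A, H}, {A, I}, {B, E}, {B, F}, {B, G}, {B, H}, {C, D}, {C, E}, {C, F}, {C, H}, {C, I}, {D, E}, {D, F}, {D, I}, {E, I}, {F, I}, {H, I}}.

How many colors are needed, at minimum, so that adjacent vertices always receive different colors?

C, D, E, I are pairwise adjacent (a clique of size 4), so at least 4 colors are needed.
One proper 4-coloring: A=2, B=1, C=2, D=3, E=4, F=4, G=2, H=3, I=1. Each edge has distinct colors on its endpoints.

4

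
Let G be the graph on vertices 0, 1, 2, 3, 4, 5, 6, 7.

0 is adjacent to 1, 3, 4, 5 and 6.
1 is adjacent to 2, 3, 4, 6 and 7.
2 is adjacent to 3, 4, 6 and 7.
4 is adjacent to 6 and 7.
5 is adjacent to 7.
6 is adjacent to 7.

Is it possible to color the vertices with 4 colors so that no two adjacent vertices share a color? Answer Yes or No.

1, 2, 4, 6, 7 are mutually adjacent (a clique of size 5), so at least 5 colors are needed.
So 4 colors are not enough.

No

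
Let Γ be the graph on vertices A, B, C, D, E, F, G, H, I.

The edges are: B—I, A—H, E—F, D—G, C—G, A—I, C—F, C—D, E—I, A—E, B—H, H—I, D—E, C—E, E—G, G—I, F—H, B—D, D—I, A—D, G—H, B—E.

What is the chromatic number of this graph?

B, D, E, I form a clique, so at least 4 colors are needed.
4 colors suffice: color 1 → {E, H}; color 2 → {C, I}; color 3 → {D, F}; color 4 → {A, B, G}. Each edge has distinct colors on its endpoints.

4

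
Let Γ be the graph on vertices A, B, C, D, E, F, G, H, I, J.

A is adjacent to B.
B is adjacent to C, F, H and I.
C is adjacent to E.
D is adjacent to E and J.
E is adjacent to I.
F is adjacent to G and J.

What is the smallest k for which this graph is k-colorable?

2

B and F are adjacent, so at least 2 colors are needed.
2 colors suffice: color 1 → {B, E, G, J}; color 2 → {A, C, D, F, H, I}. No two adjacent vertices share a color.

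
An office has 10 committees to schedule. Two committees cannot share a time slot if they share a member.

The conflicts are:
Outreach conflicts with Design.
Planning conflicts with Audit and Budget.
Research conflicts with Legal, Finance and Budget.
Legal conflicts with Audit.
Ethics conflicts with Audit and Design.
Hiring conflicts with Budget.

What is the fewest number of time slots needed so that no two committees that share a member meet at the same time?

The cycle Research-Legal-Audit-Planning-Budget-Research has odd length 5, so it cannot be 2-colored; at least 3 time slots are needed.
A valid assignment using 3 time slots: Outreach=2, Planning=2, Research=2, Legal=3, Ethics=2, Audit=1, Hiring=2, Finance=1, Budget=1, Design=1. No two conflicting committees share a time slot.

3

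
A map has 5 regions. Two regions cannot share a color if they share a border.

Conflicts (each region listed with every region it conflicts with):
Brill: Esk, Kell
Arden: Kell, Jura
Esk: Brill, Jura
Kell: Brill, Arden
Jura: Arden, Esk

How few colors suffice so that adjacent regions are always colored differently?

The cycle Esk-Brill-Kell-Arden-Jura-Esk has odd length 5, so it cannot be 2-colored; at least 3 colors are needed.
One proper 3-coloring: Brill=2, Arden=3, Esk=1, Kell=1, Jura=2. No two conflicting regions share a color.

3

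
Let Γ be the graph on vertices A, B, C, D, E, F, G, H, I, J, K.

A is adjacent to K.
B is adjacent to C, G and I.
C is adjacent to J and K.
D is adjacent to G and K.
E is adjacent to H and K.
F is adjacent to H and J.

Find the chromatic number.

3

The cycle G-D-K-C-B-G has odd length 5, so it cannot be 2-colored; at least 3 colors are needed.
3 colors suffice: A=blue, B=red, C=blue, D=blue, E=blue, F=blue, G=green, H=red, I=blue, J=red, K=red. Each edge has distinct colors on its endpoints.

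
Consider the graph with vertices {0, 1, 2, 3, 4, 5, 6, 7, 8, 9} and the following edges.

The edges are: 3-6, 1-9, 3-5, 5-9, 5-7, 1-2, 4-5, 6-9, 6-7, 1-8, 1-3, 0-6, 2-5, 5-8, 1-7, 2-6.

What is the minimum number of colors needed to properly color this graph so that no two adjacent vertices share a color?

4 and 5 are adjacent, so at least 2 colors are needed.
A valid assignment using 2 colors: 0=b, 1=a, 2=b, 3=b, 4=b, 5=a, 6=a, 7=b, 8=b, 9=b. Each edge has distinct colors on its endpoints.

2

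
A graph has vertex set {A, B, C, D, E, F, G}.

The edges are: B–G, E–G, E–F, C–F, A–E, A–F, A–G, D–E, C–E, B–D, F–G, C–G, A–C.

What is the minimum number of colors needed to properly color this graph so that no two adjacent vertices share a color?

5

A, C, E, F, G form a clique, so at least 5 colors are needed.
5 colors suffice: color 1 → {D, G}; color 2 → {B, E}; color 3 → {A}; color 4 → {F}; color 5 → {C}. Each edge has distinct colors on its endpoints.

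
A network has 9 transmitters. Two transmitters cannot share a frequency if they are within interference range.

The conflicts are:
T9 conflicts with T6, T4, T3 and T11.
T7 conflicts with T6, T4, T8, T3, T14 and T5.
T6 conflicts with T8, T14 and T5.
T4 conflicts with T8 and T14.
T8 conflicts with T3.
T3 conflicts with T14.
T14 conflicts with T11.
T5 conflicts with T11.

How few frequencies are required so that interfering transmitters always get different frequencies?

3

T7, T4, T8 pairwise conflict, so at least 3 frequencies are needed.
Using 3 frequencies: T9=1, T7=1, T6=2, T4=2, T8=3, T3=2, T14=3, T5=3, T11=2. No two conflicting transmitters share a frequency.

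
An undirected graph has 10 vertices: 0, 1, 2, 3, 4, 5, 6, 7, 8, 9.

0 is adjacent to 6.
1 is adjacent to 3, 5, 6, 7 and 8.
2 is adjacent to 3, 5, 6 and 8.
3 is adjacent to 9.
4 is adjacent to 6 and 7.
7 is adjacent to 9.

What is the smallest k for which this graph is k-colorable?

2

4 and 6 are adjacent, so at least 2 colors are needed.
A valid assignment using 2 colors: 0=red, 1=red, 2=red, 3=blue, 4=red, 5=blue, 6=blue, 7=blue, 8=blue, 9=red. Each edge has distinct colors on its endpoints.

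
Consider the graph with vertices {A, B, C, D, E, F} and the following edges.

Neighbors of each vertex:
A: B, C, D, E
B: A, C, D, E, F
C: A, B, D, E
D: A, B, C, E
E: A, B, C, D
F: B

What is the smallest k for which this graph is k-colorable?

A, B, C, D, E are pairwise adjacent (a clique of size 5), so at least 5 colors are needed.
5 colors suffice: A=2, B=1, C=3, D=5, E=4, F=2. Every edge joins two different colors.

5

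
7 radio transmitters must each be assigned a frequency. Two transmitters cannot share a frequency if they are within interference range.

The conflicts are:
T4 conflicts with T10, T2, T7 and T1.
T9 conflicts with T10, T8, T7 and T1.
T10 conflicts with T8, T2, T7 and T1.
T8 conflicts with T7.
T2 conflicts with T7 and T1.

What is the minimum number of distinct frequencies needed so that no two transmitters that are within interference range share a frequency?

4

T4, T10, T2, T1 pairwise conflict, so at least 4 frequencies are needed.
A valid assignment using 4 frequencies: T4=3, T9=3, T10=1, T8=4, T2=4, T7=2, T1=2. Each listed conflict is separated.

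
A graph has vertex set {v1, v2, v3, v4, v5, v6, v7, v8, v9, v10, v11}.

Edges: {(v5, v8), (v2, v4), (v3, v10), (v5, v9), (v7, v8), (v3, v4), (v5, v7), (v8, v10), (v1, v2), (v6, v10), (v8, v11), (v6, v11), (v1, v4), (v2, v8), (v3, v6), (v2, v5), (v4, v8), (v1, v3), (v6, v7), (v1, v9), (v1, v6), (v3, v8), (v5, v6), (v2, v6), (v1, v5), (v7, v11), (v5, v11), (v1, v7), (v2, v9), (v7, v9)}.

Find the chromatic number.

4

v1, v5, v7, v9 are mutually adjacent (a clique of size 4), so at least 4 colors are needed.
4 colors suffice: color red → {v6, v8, v9}; color blue → {v4, v5, v10}; color green → {v1, v11}; color yellow → {v2, v3, v7}. No two adjacent vertices share a color.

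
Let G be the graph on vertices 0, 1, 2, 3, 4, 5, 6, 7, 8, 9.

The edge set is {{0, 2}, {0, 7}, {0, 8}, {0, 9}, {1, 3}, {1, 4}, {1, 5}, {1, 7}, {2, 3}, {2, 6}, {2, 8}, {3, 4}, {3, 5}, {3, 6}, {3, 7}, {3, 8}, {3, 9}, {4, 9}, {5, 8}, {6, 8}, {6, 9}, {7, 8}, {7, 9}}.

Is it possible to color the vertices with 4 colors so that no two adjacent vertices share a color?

Yes

The chromatic number is 4. 2, 3, 6, 8 are mutually adjacent (a clique of size 4), so at least 4 colors are needed.
One proper 4-coloring: 0=a, 1=b, 2=d, 3=a, 4=c, 5=c, 6=c, 7=c, 8=b, 9=b.
That is already a proper 4-coloring.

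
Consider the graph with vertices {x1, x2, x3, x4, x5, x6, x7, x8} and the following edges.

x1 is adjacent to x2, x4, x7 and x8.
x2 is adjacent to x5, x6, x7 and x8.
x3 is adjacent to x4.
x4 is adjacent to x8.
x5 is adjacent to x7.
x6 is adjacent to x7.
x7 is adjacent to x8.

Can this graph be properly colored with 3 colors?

x1, x2, x7, x8 are pairwise adjacent (a clique of size 4), so at least 4 colors are needed.
So 3 colors are not enough.

No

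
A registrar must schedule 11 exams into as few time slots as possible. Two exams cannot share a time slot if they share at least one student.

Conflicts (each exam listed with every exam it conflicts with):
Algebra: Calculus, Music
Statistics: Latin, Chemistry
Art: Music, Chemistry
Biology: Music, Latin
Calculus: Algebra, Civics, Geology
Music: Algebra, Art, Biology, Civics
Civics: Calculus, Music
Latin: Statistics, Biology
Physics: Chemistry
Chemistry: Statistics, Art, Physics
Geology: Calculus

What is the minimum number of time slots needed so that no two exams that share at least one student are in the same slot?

2

Calculus and Civics conflict, so at least 2 time slots are needed.
2 time slots suffice: time slot 1 → {Calculus, Music, Latin, Chemistry}; time slot 2 → {Algebra, Statistics, Art, Biology, Civics, Physics, Geology}. Each listed conflict is separated.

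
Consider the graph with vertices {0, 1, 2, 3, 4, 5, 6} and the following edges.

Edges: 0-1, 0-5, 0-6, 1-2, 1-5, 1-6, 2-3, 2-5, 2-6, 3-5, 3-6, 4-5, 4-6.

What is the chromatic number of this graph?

1, 2, 6 are mutually adjacent, so at least 3 colors are needed.
One proper 3-coloring: 0=b, 1=c, 2=b, 3=c, 4=b, 5=a, 6=a. Every edge joins two different colors.

3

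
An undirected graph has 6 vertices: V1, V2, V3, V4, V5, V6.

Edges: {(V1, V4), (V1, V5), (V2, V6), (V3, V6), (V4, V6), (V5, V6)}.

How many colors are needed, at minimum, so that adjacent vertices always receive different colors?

2

V5 and V6 are adjacent, so at least 2 colors are needed.
2 colors suffice: color red → {V1, V6}; color blue → {V2, V3, V4, V5}. No two adjacent vertices share a color.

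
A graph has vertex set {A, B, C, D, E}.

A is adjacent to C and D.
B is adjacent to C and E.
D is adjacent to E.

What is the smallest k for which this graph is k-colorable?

The cycle A-D-E-B-C-A has odd length 5, so it cannot be 2-colored; at least 3 colors are needed.
One proper 3-coloring: A=green, B=blue, C=red, D=blue, E=red. Every edge joins two different colors.

3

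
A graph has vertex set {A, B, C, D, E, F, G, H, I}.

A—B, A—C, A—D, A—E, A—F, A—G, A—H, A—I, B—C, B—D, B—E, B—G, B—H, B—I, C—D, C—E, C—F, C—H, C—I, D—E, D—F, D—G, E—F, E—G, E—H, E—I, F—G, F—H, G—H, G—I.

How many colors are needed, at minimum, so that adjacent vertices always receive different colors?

A, B, E, G, I are pairwise adjacent (a clique of size 5), so at least 5 colors are needed.
One proper 5-coloring: A=2, B=4, C=3, D=5, E=1, F=4, G=3, H=5, I=5. Each edge has distinct colors on its endpoints.

5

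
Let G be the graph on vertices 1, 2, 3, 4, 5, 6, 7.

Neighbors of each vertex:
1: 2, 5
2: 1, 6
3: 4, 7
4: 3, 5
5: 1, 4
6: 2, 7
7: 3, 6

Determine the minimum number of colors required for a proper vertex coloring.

3

The cycle 5-4-3-7-6-2-1-5 has odd length 7, so it cannot be 2-colored; at least 3 colors are needed.
3 colors suffice: color a → {1, 4, 7}; color b → {3, 5, 6}; color c → {2}. Each edge has distinct colors on its endpoints.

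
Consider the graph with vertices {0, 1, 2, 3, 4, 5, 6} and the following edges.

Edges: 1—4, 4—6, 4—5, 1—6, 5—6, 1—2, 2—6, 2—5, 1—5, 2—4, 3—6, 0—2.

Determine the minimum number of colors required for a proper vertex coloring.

5

1, 2, 4, 5, 6 are pairwise adjacent (a clique of size 5), so at least 5 colors are needed.
5 colors suffice: color red → {2, 3}; color blue → {0, 6}; color green → {1}; color yellow → {4}; color purple → {5}. Each edge has distinct colors on its endpoints.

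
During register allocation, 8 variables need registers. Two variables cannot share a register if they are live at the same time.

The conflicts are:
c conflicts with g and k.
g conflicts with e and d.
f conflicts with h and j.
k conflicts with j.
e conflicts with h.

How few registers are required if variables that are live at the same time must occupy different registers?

The cycle c-k-j-f-h-e-g-c has odd length 7, so it cannot be 2-colored; at least 3 registers are needed.
3 registers suffice: c=2, g=1, f=1, k=1, e=2, d=2, h=3, j=2. No two conflicting variables share a register.

3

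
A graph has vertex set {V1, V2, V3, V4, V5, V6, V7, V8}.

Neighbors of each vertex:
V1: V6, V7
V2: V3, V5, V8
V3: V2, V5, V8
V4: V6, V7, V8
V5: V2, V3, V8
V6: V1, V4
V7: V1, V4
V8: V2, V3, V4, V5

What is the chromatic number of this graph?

V2, V3, V5, V8 are pairwise adjacent (a clique of size 4), so at least 4 colors are needed.
4 colors suffice: color 1 → {V6, V7, V8}; color 2 → {V1, V2, V4}; color 3 → {V3}; color 4 → {V5}. Each edge has distinct colors on its endpoints.

4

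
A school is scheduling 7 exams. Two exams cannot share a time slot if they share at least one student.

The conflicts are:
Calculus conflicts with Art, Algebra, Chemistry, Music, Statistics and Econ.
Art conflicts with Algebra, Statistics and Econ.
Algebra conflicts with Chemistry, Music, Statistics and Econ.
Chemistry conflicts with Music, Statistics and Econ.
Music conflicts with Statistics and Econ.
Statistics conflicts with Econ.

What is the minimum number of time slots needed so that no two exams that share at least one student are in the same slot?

Calculus, Algebra, Chemistry, Music, Statistics, Econ are mutually in conflict, so at least 6 time slots are needed.
6 time slots suffice: time slot 1 → {Econ}; time slot 2 → {Calculus}; time slot 3 → {Statistics}; time slot 4 → {Algebra}; time slot 5 → {Art, Music}; time slot 6 → {Chemistry}. Every pair that conflicts lands in different time slots.

6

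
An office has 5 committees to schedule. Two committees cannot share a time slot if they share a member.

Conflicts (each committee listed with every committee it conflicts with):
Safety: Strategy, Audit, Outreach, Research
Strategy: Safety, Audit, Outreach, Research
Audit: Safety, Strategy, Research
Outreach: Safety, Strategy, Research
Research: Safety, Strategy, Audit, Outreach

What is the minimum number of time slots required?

4

Safety, Strategy, Audit, Research pairwise conflict, so at least 4 time slots are needed.
4 time slots suffice: Safety=1, Strategy=2, Audit=4, Outreach=4, Research=3. No two conflicting committees share a time slot.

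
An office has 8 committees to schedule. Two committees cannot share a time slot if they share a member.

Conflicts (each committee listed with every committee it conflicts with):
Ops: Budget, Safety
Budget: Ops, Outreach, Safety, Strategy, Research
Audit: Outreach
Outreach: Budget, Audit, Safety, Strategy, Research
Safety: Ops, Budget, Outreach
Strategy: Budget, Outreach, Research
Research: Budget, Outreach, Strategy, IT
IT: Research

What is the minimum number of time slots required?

Budget, Outreach, Strategy, Research all conflict with each other, so at least 4 time slots are needed.
Using 4 time slots: Ops=1, Budget=2, Audit=2, Outreach=1, Safety=3, Strategy=4, Research=3, IT=1. Each listed conflict is separated.

4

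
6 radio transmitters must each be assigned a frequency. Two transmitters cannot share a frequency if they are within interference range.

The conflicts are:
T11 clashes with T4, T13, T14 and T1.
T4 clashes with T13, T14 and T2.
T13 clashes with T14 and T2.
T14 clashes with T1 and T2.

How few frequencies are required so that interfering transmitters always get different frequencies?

T4, T13, T14, T2 pairwise conflict, so at least 4 frequencies are needed.
4 frequencies suffice: T11=2, T4=4, T13=3, T14=1, T1=3, T2=2. Every pair that conflicts lands in different frequencies.

4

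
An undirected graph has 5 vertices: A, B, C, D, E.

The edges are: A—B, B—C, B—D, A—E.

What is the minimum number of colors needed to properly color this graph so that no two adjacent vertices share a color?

2

A and E are adjacent, so at least 2 colors are needed.
A valid assignment using 2 colors: A=blue, B=red, C=blue, D=blue, E=red. Each edge has distinct colors on its endpoints.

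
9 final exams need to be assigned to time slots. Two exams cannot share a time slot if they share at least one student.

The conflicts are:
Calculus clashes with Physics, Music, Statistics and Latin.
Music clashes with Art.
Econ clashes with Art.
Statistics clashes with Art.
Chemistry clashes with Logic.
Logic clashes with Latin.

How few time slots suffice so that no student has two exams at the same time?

2

Econ and Art conflict, so at least 2 time slots are needed.
2 time slots suffice: time slot 1 → {Calculus, Logic, Art}; time slot 2 → {Physics, Music, Econ, Statistics, Chemistry, Latin}. Every pair that conflicts lands in different time slots.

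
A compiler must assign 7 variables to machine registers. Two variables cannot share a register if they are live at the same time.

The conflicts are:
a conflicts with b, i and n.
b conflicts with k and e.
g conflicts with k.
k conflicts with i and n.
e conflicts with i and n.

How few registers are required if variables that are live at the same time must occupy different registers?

a and i conflict, so at least 2 registers are needed.
2 registers suffice: register 1 → {a, k, e}; register 2 → {b, g, i, n}. No two conflicting variables share a register.

2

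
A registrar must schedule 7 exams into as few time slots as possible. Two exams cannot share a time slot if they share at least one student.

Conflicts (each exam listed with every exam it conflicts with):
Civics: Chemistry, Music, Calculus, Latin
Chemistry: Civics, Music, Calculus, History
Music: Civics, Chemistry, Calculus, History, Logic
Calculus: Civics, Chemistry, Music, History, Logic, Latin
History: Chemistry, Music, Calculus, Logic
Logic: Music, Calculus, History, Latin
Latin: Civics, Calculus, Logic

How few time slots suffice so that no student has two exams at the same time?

Chemistry, Music, Calculus, History all conflict with each other, so at least 4 time slots are needed.
4 time slots suffice: time slot 1 → {Calculus}; time slot 2 → {Music, Latin}; time slot 3 → {Chemistry, Logic}; time slot 4 → {Civics, History}. No two conflicting exams share a time slot.

4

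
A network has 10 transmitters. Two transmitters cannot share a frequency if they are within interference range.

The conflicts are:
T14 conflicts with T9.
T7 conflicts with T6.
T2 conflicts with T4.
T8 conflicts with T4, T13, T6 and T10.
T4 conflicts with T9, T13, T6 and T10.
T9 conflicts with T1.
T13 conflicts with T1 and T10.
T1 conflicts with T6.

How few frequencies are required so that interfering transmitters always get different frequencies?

4

T8, T4, T13, T10 pairwise conflict, so at least 4 frequencies are needed.
4 frequencies suffice: T14=1, T7=1, T2=2, T8=2, T4=1, T9=2, T13=3, T1=1, T6=3, T10=4. Every pair that conflicts lands in different frequencies.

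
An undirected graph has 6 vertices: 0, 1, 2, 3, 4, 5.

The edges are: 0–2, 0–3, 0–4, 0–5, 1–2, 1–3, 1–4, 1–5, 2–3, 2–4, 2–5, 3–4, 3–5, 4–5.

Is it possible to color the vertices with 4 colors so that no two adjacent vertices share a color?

0, 2, 3, 4, 5 are pairwise adjacent (a clique of size 5), so at least 5 colors are needed.
So 4 colors are not enough.

No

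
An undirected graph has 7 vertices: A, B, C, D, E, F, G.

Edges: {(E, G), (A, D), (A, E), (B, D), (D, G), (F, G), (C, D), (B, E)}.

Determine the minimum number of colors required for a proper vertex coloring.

E and G are adjacent, so at least 2 colors are needed.
2 colors suffice: color 1 → {D, E, F}; color 2 → {A, B, C, G}. No two adjacent vertices share a color.

2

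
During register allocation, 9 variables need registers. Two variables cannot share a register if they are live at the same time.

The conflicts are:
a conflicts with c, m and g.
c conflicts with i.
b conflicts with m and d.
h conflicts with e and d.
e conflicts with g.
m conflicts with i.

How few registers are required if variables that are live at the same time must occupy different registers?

The cycle e-h-d-b-m-a-g-e has odd length 7, so it cannot be 2-colored; at least 3 registers are needed.
A valid assignment using 3 registers: a=2, c=1, b=2, h=1, e=2, m=1, d=3, i=2, g=1. Each listed conflict is separated.

3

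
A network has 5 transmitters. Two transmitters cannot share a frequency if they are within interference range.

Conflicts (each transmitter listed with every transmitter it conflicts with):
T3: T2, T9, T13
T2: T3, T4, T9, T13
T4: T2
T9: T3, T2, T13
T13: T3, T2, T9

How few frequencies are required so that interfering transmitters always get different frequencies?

T3, T2, T9, T13 pairwise conflict, so at least 4 frequencies are needed.
Using 4 frequencies: T3=2, T2=1, T4=2, T9=3, T13=4. Each listed conflict is separated.

4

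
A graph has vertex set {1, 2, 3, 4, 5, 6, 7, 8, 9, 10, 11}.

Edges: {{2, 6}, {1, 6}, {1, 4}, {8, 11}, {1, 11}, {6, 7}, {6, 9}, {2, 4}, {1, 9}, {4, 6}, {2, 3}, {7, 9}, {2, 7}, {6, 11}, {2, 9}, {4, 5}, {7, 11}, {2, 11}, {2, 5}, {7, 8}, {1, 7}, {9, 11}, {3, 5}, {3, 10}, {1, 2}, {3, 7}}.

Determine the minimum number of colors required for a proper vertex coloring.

6

1, 2, 6, 7, 9, 11 form a clique, so at least 6 colors are needed.
6 colors suffice: 1=green, 2=red, 3=green, 4=blue, 5=yellow, 6=yellow, 7=blue, 8=red, 9=orange, 10=red, 11=purple. No two adjacent vertices share a color.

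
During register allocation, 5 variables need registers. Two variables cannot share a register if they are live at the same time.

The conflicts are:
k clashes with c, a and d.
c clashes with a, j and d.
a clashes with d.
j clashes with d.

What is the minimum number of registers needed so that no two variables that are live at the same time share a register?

k, c, a, d pairwise conflict, so at least 4 registers are needed.
A valid assignment using 4 registers: k=3, c=1, a=4, j=3, d=2. Each listed conflict is separated.

4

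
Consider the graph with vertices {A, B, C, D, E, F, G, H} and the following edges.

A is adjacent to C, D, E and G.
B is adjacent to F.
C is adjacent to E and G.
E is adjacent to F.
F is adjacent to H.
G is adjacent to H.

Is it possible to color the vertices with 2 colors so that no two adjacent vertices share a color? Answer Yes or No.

A, C, E are mutually adjacent, so at least 3 colors are needed.
So 2 colors are not enough.

No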